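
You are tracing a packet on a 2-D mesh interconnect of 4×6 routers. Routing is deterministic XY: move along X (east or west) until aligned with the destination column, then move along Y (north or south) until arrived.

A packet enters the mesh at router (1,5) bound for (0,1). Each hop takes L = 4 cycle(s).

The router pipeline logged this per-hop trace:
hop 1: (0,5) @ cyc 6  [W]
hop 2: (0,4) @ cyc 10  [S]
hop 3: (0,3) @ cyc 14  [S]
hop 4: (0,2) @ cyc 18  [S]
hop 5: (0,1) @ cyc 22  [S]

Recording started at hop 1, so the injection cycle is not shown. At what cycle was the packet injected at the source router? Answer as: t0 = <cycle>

t0 = 2

The first recorded entry is hop 1 at cycle 6.
Therefore t0 = 6 − L = 2.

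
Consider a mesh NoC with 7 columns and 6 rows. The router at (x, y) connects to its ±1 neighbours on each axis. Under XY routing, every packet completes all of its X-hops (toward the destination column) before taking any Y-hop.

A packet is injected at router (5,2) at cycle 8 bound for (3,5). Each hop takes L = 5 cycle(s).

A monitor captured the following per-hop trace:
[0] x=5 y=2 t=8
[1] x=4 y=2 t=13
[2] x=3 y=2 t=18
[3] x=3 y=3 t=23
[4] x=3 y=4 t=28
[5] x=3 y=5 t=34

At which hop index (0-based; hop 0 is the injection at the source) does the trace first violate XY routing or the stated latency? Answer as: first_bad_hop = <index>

first_bad_hop = 5

check 1→ d=(-1,0) cyc+5: ok
check 2→ d=(-1,0) cyc+5: ok
check 3→ d=(0,1) cyc+5: ok
check 4→ d=(0,1) cyc+5: ok
check 5→ d=(0,1) cyc+6: BAD: Δcyc=6≠L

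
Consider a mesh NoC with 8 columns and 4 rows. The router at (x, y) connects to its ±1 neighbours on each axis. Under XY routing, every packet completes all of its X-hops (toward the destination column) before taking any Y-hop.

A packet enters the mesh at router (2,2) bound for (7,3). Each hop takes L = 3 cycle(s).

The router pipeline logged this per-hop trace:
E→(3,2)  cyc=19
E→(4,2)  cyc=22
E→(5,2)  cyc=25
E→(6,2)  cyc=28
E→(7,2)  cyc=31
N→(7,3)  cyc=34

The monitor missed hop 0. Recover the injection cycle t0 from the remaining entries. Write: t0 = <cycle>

Hop 1 reached at cycle 19; hop k is at t0 + k·L.
Therefore t0 = 19 − L = 16.

t0 = 16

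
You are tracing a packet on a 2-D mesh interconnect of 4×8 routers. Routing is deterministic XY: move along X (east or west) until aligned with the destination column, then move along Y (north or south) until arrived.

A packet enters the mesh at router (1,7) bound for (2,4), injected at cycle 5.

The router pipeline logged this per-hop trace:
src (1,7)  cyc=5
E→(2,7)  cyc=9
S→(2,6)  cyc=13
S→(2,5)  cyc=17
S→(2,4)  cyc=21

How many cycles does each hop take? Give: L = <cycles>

Δcyc across hop 0→1: 9 − 5 = 4.
Per-hop latency L = Δcyc = 4.

L = 4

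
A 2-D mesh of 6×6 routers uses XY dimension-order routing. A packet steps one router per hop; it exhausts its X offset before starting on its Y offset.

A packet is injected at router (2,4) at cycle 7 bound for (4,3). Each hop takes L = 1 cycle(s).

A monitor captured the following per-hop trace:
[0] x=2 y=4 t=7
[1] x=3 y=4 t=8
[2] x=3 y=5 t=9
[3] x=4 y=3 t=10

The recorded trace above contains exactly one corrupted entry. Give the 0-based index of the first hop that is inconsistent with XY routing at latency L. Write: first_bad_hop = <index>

first_bad_hop = 2

[1] (+1,+0) / 1c ⇒ ok
[2] (+0,+1) / 1c ⇒ BAD: Y-move but x=3≠4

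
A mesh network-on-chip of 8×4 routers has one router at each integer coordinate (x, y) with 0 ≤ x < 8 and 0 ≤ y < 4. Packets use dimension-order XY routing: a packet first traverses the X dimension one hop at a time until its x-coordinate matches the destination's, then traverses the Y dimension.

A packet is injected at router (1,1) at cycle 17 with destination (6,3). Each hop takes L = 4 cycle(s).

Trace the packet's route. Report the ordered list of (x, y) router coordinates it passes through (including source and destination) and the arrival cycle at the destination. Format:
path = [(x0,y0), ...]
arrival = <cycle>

path = [(1,1), (2,1), (3,1), (4,1), (5,1), (6,1), (6,2), (6,3)]
arrival = 45

hop 0: (1,1) @ cyc 17
hop 1: (2,1) @ cyc 21  [E]
hop 2: (3,1) @ cyc 25  [E]
hop 3: (4,1) @ cyc 29  [E]
hop 4: (5,1) @ cyc 33  [E]
hop 5: (6,1) @ cyc 37  [E]
hop 6: (6,2) @ cyc 41  [N]
hop 7: (6,3) @ cyc 45  [N]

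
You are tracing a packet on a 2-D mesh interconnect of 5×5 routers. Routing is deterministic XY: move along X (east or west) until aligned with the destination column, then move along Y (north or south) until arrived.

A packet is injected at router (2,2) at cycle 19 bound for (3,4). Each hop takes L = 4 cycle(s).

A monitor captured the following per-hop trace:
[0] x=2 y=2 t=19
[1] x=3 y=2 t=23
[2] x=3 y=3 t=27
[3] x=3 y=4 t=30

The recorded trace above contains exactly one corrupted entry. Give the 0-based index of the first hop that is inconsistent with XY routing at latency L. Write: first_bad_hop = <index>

[1] (+1,+0) / 4c ⇒ ok
[2] (+0,+1) / 4c ⇒ ok
[3] (+0,+1) / 3c ⇒ BAD: Δcyc=3≠L

first_bad_hop = 3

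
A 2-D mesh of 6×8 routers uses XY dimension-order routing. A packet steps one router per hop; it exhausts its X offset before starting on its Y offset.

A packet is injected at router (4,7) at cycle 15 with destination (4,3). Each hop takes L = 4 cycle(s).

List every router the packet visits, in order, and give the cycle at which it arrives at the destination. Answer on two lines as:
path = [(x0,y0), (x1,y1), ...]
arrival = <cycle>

[0] x=4 y=7 t=15
[1] x=4 y=6 t=19 →S
[2] x=4 y=5 t=23 →S
[3] x=4 y=4 t=27 →S
[4] x=4 y=3 t=31 →S

path = [(4,7), (4,6), (4,5), (4,4), (4,3)]
arrival = 31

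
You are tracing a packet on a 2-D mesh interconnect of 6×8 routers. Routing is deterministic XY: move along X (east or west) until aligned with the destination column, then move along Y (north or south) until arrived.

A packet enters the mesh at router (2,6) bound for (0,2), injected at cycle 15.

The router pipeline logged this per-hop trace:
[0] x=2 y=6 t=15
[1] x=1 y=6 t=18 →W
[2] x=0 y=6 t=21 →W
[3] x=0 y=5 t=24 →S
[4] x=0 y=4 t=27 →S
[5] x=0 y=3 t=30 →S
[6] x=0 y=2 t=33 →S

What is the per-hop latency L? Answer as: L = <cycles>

L = 3

Between hops 0 and 1 the cycle counter advances 18 − 15 = 3.
That increment is L by definition: L = 3.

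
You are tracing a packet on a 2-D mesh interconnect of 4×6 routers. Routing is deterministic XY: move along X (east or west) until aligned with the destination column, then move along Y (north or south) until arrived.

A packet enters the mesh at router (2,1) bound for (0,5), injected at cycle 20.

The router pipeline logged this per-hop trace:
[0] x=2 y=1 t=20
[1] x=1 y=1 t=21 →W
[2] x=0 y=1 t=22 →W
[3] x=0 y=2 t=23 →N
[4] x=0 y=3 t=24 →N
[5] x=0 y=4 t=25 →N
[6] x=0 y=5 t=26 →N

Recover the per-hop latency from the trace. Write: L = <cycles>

From hop 0 (20) to hop 1 (21): +1 cycles.
Per-hop latency L = Δcyc = 1.

L = 1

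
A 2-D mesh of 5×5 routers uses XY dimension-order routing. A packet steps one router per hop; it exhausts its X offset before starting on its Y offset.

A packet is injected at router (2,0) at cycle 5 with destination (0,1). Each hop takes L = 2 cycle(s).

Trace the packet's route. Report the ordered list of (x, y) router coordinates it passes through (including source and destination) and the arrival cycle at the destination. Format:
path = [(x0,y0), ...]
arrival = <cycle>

[0] x=2 y=0 t=5
[1] x=1 y=0 t=7 →W
[2] x=0 y=0 t=9 →W
[3] x=0 y=1 t=11 →N

path = [(2,0), (1,0), (0,0), (0,1)]
arrival = 11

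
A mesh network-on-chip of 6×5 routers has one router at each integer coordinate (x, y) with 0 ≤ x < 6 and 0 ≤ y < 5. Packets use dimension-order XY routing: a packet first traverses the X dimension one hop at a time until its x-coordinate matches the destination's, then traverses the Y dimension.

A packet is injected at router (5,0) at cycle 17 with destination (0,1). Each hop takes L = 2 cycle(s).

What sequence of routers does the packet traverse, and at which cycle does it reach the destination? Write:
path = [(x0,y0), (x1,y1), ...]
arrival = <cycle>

path = [(5,0), (4,0), (3,0), (2,0), (1,0), (0,0), (0,1)]
arrival = 29

hop 0: (5,0) @ cyc 17
hop 1: (4,0) @ cyc 19  [W]
hop 2: (3,0) @ cyc 21  [W]
hop 3: (2,0) @ cyc 23  [W]
hop 4: (1,0) @ cyc 25  [W]
hop 5: (0,0) @ cyc 27  [W]
hop 6: (0,1) @ cyc 29  [N]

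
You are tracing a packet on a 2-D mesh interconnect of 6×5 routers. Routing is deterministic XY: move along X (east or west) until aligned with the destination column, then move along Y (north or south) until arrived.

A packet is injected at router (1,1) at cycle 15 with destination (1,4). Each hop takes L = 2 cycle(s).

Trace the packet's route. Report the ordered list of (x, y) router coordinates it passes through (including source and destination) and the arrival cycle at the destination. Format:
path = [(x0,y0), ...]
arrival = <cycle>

#0 — 1,1 | c15
#1 — 1,2 | c17 | N
#2 — 1,3 | c19 | N
#3 — 1,4 | c21 | N

path = [(1,1), (1,2), (1,3), (1,4)]
arrival = 21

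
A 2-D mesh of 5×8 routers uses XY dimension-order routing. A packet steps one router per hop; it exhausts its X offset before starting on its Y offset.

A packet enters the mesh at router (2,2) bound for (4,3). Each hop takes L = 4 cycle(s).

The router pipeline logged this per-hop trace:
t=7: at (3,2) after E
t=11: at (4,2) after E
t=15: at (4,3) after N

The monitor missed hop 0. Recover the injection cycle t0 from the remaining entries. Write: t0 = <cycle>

t0 = 3

Hop 1 reached at cycle 7; hop k is at t0 + k·L.
So t0 = 7 − 1·4 = 3.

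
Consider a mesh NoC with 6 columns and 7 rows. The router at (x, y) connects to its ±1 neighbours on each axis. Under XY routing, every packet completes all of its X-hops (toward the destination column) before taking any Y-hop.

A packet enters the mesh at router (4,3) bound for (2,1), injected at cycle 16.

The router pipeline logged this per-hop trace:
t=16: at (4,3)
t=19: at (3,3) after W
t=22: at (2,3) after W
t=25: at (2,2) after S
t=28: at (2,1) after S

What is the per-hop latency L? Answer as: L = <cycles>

L = 3

From hop 0 (16) to hop 1 (19): +3 cycles.
That increment is L by definition: L = 3.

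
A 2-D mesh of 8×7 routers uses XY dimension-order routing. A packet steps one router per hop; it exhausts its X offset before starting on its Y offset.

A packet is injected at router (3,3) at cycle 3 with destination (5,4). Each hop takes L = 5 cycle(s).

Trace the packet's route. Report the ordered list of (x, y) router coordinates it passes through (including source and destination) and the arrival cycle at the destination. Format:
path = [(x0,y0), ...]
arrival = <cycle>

path = [(3,3), (4,3), (5,3), (5,4)]
arrival = 18

  0. router=(3,3) cycle=3 (inject)
  1. router=(4,3) cycle=8 dir=E
  2. router=(5,3) cycle=13 dir=E
  3. router=(5,4) cycle=18 dir=N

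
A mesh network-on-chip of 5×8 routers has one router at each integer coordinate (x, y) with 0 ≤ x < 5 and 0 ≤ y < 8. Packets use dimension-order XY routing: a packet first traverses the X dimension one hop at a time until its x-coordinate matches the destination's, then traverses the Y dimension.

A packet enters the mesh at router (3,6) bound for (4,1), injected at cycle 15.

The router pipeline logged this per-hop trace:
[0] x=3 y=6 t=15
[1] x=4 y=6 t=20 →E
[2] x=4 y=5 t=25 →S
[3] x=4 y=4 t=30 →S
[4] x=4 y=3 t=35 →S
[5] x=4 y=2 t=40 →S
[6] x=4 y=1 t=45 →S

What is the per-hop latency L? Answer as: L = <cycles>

L = 5

From hop 0 (15) to hop 1 (20): +5 cycles.
Per-hop latency L = Δcyc = 5.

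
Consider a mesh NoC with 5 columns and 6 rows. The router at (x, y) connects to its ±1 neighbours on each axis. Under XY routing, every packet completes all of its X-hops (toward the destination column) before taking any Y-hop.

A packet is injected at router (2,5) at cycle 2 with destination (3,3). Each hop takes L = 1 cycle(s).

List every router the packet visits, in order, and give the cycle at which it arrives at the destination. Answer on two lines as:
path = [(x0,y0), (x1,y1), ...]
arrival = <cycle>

hop 0: (2,5) @ cyc 2
hop 1: (3,5) @ cyc 3  [E]
hop 2: (3,4) @ cyc 4  [S]
hop 3: (3,3) @ cyc 5  [S]

path = [(2,5), (3,5), (3,4), (3,3)]
arrival = 5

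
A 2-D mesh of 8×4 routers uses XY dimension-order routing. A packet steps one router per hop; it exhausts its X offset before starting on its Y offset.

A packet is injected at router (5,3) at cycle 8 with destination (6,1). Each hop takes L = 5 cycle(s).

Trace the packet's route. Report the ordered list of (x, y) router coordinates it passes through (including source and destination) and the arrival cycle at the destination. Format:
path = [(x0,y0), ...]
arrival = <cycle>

path = [(5,3), (6,3), (6,2), (6,1)]
arrival = 23

hop 0: (5,3) @ cyc 8
hop 1: (6,3) @ cyc 13  [E]
hop 2: (6,2) @ cyc 18  [S]
hop 3: (6,1) @ cyc 23  [S]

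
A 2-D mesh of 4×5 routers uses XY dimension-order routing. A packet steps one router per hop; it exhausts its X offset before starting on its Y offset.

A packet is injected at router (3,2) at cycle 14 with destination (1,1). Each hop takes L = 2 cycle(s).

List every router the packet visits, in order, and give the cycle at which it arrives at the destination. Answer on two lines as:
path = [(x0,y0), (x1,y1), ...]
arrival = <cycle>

path = [(3,2), (2,2), (1,2), (1,1)]
arrival = 20

hop 0: (3,2) @ cyc 14
hop 1: (2,2) @ cyc 16  [W]
hop 2: (1,2) @ cyc 18  [W]
hop 3: (1,1) @ cyc 20  [S]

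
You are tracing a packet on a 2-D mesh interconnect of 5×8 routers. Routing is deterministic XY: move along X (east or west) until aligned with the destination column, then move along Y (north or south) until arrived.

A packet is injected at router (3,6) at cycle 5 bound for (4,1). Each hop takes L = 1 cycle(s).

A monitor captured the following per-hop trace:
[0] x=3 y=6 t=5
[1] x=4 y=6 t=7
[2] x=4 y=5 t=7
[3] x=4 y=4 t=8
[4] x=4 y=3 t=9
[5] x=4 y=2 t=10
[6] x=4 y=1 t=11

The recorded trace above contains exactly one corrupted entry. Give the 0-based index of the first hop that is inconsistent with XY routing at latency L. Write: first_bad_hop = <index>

hop 1: step (+1,+0), +2 cyc — BAD: Δcyc=2≠L

first_bad_hop = 1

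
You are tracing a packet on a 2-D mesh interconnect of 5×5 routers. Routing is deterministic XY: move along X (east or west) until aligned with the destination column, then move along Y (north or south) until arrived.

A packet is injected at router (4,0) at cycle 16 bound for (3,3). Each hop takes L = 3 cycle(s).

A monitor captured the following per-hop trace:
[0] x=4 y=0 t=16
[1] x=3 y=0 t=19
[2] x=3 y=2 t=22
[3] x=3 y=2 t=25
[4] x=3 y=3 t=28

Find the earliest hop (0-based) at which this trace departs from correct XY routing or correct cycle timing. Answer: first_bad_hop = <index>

first_bad_hop = 2

hop 1: step (-1,+0), +3 cyc — ok
hop 2: step (+0,+2), +3 cyc — BAD: non-unit step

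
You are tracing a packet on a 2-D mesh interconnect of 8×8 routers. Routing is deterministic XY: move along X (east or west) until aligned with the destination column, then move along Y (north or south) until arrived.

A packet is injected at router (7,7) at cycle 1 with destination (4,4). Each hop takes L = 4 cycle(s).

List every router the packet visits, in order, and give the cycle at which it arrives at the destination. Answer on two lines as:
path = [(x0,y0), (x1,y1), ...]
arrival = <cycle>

path = [(7,7), (6,7), (5,7), (4,7), (4,6), (4,5), (4,4)]
arrival = 25

t=1: at (7,7)
t=5: at (6,7) after W
t=9: at (5,7) after W
t=13: at (4,7) after W
t=17: at (4,6) after S
t=21: at (4,5) after S
t=25: at (4,4) after S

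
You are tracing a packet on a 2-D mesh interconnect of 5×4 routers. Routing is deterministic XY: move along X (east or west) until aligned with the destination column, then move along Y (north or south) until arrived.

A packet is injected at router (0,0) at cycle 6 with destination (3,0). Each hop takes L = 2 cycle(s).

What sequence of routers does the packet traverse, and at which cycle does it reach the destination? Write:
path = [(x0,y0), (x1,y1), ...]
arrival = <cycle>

path = [(0,0), (1,0), (2,0), (3,0)]
arrival = 12

  0. router=(0,0) cycle=6 (inject)
  1. router=(1,0) cycle=8 dir=E
  2. router=(2,0) cycle=10 dir=E
  3. router=(3,0) cycle=12 dir=E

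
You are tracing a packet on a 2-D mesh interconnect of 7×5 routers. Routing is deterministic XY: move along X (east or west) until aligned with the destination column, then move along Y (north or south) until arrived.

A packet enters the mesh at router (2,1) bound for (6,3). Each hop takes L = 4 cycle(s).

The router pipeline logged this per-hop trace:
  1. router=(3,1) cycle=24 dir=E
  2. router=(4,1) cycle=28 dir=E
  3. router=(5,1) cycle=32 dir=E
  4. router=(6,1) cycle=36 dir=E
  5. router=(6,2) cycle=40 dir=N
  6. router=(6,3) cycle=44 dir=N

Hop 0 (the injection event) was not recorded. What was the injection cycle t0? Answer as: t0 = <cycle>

The first recorded entry is hop 1 at cycle 24.
Therefore t0 = 24 − L = 20.

t0 = 20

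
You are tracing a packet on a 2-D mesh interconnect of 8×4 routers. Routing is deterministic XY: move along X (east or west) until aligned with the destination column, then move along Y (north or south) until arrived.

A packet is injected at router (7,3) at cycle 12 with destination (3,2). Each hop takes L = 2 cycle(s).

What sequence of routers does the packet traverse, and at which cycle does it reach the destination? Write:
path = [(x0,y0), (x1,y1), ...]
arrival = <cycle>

path = [(7,3), (6,3), (5,3), (4,3), (3,3), (3,2)]
arrival = 22

hop 0: (7,3) @ cyc 12
hop 1: (6,3) @ cyc 14  [W]
hop 2: (5,3) @ cyc 16  [W]
hop 3: (4,3) @ cyc 18  [W]
hop 4: (3,3) @ cyc 20  [W]
hop 5: (3,2) @ cyc 22  [S]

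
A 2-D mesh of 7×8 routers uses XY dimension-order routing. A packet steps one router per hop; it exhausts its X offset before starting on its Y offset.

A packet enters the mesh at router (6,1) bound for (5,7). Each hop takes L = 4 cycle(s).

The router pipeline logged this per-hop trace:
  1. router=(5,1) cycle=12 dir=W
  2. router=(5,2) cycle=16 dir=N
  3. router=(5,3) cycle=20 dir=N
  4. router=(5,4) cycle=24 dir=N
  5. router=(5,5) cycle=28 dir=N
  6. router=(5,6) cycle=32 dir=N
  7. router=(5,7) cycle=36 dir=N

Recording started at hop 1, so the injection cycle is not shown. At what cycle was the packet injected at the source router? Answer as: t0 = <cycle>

Hop 1 reached at cycle 12; hop k is at t0 + k·L.
t0 = cyc[1] − L = 12 − 4 = 8.

t0 = 8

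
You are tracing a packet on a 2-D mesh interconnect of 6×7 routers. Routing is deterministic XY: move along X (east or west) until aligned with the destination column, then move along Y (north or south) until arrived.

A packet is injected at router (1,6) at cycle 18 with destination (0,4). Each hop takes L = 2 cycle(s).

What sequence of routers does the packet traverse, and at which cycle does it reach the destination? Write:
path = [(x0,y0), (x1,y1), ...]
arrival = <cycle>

path = [(1,6), (0,6), (0,5), (0,4)]
arrival = 24

hop 0: (1,6) @ cyc 18
hop 1: (0,6) @ cyc 20  [W]
hop 2: (0,5) @ cyc 22  [S]
hop 3: (0,4) @ cyc 24  [S]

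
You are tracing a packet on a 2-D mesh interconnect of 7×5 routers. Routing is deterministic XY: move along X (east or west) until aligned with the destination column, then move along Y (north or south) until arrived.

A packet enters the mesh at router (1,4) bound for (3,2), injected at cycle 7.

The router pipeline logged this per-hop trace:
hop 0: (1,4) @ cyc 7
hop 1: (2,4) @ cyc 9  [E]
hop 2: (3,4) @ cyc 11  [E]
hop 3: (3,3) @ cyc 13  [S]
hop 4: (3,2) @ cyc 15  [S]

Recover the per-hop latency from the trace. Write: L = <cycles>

cyc[1] − cyc[0] = 9 − 7 = 2.
One hop costs L cycles, so L = 2.

L = 2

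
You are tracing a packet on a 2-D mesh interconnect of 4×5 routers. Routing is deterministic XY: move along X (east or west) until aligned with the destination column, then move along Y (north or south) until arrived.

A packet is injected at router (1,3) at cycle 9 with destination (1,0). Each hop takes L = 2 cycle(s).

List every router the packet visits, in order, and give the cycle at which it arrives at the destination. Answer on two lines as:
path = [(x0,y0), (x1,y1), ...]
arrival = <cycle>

path = [(1,3), (1,2), (1,1), (1,0)]
arrival = 15

#0 — 1,3 | c9
#1 — 1,2 | c11 | S
#2 — 1,1 | c13 | S
#3 — 1,0 | c15 | S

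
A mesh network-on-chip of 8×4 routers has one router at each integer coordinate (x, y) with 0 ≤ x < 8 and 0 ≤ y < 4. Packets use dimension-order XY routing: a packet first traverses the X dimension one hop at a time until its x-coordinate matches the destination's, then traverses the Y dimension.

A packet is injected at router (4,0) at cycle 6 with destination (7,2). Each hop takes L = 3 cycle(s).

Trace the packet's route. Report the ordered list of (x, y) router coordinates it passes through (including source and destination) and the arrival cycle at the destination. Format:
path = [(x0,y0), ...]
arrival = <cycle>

path = [(4,0), (5,0), (6,0), (7,0), (7,1), (7,2)]
arrival = 21

t=6: at (4,0)
t=9: at (5,0) after E
t=12: at (6,0) after E
t=15: at (7,0) after E
t=18: at (7,1) after N
t=21: at (7,2) after N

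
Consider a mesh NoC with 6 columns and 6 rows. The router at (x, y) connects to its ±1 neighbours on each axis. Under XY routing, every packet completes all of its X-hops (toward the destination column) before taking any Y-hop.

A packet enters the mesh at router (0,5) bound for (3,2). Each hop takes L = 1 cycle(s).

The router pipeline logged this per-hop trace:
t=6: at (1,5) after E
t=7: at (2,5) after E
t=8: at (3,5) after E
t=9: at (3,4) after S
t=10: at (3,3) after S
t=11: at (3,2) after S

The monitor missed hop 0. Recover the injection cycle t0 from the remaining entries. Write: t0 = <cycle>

cyc[1] = 6 and cyc[k] = t0 + k·L for every k.
Subtract one hop: t0 = 6 − 1 = 5.

t0 = 5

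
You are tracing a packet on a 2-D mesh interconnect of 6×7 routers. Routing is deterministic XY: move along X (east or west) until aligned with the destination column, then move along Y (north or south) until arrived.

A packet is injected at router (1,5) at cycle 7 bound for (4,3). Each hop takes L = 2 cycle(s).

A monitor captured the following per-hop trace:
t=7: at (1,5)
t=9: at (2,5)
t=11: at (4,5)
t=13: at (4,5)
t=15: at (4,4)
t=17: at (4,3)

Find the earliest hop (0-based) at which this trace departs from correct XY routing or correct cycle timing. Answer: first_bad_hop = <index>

[1] (+1,+0) / 2c ⇒ ok
[2] (+2,+0) / 2c ⇒ BAD: non-unit step

first_bad_hop = 2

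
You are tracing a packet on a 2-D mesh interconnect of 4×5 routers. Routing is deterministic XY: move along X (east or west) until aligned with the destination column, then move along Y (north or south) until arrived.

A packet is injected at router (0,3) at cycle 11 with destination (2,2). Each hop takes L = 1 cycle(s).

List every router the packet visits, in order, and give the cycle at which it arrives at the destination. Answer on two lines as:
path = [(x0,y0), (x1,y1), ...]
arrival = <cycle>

[0] x=0 y=3 t=11
[1] x=1 y=3 t=12 →E
[2] x=2 y=3 t=13 →E
[3] x=2 y=2 t=14 →S

path = [(0,3), (1,3), (2,3), (2,2)]
arrival = 14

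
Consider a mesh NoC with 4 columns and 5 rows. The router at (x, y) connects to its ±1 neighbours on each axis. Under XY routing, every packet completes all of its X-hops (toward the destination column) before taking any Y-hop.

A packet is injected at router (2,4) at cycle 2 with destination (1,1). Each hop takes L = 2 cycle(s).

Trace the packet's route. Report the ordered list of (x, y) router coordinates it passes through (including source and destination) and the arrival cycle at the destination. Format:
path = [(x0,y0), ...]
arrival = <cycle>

hop 0: (2,4) @ cyc 2
hop 1: (1,4) @ cyc 4  [W]
hop 2: (1,3) @ cyc 6  [S]
hop 3: (1,2) @ cyc 8  [S]
hop 4: (1,1) @ cyc 10  [S]

path = [(2,4), (1,4), (1,3), (1,2), (1,1)]
arrival = 10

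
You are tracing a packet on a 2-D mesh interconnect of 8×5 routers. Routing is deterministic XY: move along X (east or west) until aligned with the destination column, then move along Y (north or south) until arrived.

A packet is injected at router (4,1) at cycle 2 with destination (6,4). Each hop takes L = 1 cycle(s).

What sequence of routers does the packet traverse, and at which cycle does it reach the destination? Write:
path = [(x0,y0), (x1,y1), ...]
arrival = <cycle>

path = [(4,1), (5,1), (6,1), (6,2), (6,3), (6,4)]
arrival = 7

[0] x=4 y=1 t=2
[1] x=5 y=1 t=3 →E
[2] x=6 y=1 t=4 →E
[3] x=6 y=2 t=5 →N
[4] x=6 y=3 t=6 →N
[5] x=6 y=4 t=7 →N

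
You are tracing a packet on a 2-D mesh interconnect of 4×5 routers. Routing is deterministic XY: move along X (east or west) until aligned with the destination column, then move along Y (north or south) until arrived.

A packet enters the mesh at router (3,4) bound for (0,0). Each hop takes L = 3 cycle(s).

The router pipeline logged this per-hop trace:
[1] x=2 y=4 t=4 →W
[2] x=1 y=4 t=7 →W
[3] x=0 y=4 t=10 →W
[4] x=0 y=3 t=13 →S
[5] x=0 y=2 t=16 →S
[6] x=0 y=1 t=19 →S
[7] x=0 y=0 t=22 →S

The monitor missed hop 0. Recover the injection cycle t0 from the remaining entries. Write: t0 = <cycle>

t0 = 1

The first recorded entry is hop 1 at cycle 4.
t0 = cyc[1] − L = 4 − 3 = 1.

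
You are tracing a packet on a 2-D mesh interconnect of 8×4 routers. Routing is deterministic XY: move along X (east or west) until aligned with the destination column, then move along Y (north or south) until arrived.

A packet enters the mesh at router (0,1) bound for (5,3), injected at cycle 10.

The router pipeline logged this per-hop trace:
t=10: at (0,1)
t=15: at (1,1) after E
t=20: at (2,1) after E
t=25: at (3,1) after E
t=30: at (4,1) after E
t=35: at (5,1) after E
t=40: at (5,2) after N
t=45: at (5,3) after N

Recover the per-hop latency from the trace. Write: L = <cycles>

L = 5

Between hops 0 and 1 the cycle counter advances 15 − 10 = 5.
That increment is L by definition: L = 5.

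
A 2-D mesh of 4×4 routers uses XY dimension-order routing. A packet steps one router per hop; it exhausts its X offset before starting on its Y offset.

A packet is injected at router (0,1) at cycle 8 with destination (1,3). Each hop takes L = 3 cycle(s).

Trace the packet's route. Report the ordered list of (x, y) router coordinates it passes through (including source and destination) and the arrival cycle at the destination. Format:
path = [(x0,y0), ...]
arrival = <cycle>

path = [(0,1), (1,1), (1,2), (1,3)]
arrival = 17

src (0,1)  cyc=8
E→(1,1)  cyc=11
N→(1,2)  cyc=14
N→(1,3)  cyc=17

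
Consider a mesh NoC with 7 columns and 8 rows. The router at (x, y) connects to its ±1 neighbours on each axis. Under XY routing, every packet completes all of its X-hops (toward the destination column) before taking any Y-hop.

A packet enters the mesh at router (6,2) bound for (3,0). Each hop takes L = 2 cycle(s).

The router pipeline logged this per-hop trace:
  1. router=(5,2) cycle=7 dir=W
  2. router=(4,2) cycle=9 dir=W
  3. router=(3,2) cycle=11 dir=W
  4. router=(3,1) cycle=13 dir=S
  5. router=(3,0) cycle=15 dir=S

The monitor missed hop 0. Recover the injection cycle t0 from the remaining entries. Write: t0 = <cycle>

t0 = 5

The first recorded entry is hop 1 at cycle 7.
So t0 = 7 − 1·2 = 5.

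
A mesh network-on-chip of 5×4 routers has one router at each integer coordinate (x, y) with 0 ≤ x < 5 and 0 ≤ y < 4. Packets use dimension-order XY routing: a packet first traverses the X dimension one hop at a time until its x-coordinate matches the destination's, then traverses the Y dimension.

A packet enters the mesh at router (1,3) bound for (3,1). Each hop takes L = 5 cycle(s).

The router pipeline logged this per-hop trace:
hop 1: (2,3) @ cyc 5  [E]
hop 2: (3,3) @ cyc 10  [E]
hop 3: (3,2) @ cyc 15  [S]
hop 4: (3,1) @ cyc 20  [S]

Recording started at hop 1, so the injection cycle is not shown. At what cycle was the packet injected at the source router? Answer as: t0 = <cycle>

t0 = 0

Hop 1 reached at cycle 5; hop k is at t0 + k·L.
Subtract one hop: t0 = 5 − 5 = 0.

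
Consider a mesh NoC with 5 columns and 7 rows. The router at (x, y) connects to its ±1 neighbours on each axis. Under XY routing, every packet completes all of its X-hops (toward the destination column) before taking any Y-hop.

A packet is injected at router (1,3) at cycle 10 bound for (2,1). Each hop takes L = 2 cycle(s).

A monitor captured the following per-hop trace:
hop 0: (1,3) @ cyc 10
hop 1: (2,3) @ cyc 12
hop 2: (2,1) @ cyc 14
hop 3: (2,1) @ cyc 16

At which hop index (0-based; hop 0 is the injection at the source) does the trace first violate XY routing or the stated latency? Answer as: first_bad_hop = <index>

[1] (+1,+0) / 2c ⇒ ok
[2] (+0,-2) / 2c ⇒ BAD: non-unit step

first_bad_hop = 2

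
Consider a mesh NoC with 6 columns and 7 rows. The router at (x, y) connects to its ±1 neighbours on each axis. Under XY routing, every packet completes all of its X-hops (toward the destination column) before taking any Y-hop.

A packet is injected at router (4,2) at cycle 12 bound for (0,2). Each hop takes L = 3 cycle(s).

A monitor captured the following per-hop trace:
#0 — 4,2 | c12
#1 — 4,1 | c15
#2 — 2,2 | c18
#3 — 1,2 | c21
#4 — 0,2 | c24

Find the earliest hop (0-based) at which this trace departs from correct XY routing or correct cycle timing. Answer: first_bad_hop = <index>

[1] (+0,-1) / 3c ⇒ BAD: Y-move but x=4≠0

first_bad_hop = 1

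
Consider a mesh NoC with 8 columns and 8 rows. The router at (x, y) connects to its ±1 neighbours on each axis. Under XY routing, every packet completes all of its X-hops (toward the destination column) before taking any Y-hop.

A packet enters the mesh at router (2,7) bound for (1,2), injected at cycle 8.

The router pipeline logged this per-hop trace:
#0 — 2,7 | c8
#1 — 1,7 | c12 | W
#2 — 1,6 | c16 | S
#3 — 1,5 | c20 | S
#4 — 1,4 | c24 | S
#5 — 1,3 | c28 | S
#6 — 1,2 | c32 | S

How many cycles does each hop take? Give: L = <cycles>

L = 4

cyc[1] − cyc[0] = 12 − 8 = 4.
One hop costs L cycles, so L = 4.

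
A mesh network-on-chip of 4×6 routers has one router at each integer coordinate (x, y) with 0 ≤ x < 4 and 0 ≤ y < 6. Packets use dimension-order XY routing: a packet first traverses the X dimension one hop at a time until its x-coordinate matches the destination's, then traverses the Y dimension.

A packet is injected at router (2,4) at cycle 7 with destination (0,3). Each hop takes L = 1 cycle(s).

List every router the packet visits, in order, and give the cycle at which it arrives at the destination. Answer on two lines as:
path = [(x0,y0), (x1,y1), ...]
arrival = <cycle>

path = [(2,4), (1,4), (0,4), (0,3)]
arrival = 10

hop 0: (2,4) @ cyc 7
hop 1: (1,4) @ cyc 8  [W]
hop 2: (0,4) @ cyc 9  [W]
hop 3: (0,3) @ cyc 10  [S]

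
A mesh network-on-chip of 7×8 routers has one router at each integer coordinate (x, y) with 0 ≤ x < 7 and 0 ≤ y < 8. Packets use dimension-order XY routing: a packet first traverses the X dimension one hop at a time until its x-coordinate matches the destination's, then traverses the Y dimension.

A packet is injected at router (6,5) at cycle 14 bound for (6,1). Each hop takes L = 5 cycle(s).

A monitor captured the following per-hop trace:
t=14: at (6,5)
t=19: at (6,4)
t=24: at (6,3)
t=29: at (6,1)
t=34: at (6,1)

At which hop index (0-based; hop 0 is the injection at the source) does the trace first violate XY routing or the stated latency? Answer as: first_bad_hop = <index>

first_bad_hop = 3

hop 1: step (+0,-1), +5 cyc — ok
hop 2: step (+0,-1), +5 cyc — ok
hop 3: step (+0,-2), +5 cyc — BAD: non-unit step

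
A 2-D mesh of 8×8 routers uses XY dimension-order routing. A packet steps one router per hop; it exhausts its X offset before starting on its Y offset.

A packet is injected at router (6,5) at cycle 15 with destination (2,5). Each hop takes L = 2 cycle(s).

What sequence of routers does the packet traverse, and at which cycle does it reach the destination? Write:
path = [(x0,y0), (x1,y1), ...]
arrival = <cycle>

path = [(6,5), (5,5), (4,5), (3,5), (2,5)]
arrival = 23

  0. router=(6,5) cycle=15 (inject)
  1. router=(5,5) cycle=17 dir=W
  2. router=(4,5) cycle=19 dir=W
  3. router=(3,5) cycle=21 dir=W
  4. router=(2,5) cycle=23 dir=W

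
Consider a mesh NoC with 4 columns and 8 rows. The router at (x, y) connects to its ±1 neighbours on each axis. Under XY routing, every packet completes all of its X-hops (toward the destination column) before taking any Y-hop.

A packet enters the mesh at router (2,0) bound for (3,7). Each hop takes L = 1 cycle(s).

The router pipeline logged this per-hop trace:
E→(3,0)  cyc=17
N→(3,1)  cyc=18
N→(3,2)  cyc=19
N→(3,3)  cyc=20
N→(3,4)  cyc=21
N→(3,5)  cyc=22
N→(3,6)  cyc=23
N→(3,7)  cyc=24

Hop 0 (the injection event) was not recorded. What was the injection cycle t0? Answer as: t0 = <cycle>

t0 = 16

At hop 1 the cycle is 17; in general cyc_k = t0 + kL.
t0 = cyc[1] − L = 17 − 1 = 16.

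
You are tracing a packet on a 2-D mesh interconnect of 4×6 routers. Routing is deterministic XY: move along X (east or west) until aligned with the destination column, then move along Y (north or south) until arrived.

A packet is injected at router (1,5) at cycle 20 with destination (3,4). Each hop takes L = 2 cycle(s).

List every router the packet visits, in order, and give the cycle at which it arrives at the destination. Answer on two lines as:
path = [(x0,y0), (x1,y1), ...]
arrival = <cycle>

t=20: at (1,5)
t=22: at (2,5) after E
t=24: at (3,5) after E
t=26: at (3,4) after S

path = [(1,5), (2,5), (3,5), (3,4)]
arrival = 26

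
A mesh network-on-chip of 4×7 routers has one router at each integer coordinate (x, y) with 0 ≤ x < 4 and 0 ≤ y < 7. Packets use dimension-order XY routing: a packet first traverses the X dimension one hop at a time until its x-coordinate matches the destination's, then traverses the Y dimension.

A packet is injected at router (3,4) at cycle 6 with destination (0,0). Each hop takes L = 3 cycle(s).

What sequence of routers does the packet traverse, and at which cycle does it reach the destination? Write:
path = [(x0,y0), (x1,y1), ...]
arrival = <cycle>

path = [(3,4), (2,4), (1,4), (0,4), (0,3), (0,2), (0,1), (0,0)]
arrival = 27

src (3,4)  cyc=6
W→(2,4)  cyc=9
W→(1,4)  cyc=12
W→(0,4)  cyc=15
S→(0,3)  cyc=18
S→(0,2)  cyc=21
S→(0,1)  cyc=24
S→(0,0)  cyc=27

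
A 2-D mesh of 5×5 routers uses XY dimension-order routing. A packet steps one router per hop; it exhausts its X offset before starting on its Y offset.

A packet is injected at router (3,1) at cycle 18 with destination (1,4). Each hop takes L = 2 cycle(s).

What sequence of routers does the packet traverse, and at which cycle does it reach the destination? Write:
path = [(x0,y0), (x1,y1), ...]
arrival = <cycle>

t=18: at (3,1)
t=20: at (2,1) after W
t=22: at (1,1) after W
t=24: at (1,2) after N
t=26: at (1,3) after N
t=28: at (1,4) after N

path = [(3,1), (2,1), (1,1), (1,2), (1,3), (1,4)]
arrival = 28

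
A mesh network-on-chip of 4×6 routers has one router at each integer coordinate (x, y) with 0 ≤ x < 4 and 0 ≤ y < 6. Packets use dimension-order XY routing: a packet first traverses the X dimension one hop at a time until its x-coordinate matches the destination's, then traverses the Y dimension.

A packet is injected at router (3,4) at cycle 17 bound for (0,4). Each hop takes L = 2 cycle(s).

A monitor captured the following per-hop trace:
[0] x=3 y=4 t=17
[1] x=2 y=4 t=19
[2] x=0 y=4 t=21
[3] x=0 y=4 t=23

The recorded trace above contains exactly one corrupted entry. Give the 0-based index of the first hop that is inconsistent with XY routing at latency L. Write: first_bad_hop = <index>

first_bad_hop = 2

check 1→ d=(-1,0) cyc+2: ok
check 2→ d=(-2,0) cyc+2: BAD: non-unit step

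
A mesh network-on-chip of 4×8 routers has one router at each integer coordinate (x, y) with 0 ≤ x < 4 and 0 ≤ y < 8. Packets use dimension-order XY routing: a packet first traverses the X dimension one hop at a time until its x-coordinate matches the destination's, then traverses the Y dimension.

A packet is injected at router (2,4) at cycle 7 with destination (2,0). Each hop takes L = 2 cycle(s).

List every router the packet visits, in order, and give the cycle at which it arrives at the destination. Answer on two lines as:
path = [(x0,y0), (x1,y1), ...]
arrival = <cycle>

path = [(2,4), (2,3), (2,2), (2,1), (2,0)]
arrival = 15

src (2,4)  cyc=7
S→(2,3)  cyc=9
S→(2,2)  cyc=11
S→(2,1)  cyc=13
S→(2,0)  cyc=15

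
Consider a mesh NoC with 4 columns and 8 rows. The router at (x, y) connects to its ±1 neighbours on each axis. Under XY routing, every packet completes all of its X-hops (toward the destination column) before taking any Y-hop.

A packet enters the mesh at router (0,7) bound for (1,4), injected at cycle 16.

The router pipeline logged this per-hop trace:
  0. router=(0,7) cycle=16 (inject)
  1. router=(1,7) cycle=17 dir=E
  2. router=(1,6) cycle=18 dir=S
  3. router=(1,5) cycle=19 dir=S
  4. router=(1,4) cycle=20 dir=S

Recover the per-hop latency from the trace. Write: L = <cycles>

Between hops 0 and 1 the cycle counter advances 17 − 16 = 1.
Per-hop latency L = Δcyc = 1.

L = 1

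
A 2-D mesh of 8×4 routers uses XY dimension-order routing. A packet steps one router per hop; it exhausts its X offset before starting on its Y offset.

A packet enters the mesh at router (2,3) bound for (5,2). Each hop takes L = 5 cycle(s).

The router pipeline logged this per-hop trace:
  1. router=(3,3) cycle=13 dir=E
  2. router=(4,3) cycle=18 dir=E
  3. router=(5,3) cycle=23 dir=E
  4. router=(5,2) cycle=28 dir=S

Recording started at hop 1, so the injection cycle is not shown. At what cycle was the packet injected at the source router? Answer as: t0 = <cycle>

Hop 1 reached at cycle 13; hop k is at t0 + k·L.
Subtract one hop: t0 = 13 − 5 = 8.

t0 = 8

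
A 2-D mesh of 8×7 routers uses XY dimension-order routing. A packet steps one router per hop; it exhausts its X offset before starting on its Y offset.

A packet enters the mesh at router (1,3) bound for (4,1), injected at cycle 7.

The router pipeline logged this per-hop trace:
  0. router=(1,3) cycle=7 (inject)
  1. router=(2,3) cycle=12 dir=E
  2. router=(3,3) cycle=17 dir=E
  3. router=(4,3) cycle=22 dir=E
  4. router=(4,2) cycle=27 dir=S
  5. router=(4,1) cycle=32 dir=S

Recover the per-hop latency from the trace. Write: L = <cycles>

L = 5

cyc[1] − cyc[0] = 12 − 7 = 5.
One hop costs L cycles, so L = 5.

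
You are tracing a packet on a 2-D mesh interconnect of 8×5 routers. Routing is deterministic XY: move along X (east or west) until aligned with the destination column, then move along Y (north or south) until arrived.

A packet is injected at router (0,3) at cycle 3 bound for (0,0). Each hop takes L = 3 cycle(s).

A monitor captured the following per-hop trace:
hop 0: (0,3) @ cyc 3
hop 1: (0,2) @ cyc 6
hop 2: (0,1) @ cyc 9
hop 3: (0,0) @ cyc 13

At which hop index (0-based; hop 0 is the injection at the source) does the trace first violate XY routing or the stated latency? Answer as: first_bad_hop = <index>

check 1→ d=(0,-1) cyc+3: ok
check 2→ d=(0,-1) cyc+3: ok
check 3→ d=(0,-1) cyc+4: BAD: Δcyc=4≠L

first_bad_hop = 3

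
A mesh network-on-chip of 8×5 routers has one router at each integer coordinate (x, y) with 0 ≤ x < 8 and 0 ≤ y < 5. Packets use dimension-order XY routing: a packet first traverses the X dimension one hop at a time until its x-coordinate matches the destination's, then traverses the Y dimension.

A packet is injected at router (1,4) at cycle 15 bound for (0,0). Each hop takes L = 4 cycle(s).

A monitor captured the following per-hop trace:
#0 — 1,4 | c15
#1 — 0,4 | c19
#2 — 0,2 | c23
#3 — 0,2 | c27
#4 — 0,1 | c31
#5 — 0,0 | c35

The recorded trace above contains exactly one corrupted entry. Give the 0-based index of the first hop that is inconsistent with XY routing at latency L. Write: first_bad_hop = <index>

first_bad_hop = 2

hop 1: step (-1,+0), +4 cyc — ok
hop 2: step (+0,-2), +4 cyc — BAD: non-unit step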